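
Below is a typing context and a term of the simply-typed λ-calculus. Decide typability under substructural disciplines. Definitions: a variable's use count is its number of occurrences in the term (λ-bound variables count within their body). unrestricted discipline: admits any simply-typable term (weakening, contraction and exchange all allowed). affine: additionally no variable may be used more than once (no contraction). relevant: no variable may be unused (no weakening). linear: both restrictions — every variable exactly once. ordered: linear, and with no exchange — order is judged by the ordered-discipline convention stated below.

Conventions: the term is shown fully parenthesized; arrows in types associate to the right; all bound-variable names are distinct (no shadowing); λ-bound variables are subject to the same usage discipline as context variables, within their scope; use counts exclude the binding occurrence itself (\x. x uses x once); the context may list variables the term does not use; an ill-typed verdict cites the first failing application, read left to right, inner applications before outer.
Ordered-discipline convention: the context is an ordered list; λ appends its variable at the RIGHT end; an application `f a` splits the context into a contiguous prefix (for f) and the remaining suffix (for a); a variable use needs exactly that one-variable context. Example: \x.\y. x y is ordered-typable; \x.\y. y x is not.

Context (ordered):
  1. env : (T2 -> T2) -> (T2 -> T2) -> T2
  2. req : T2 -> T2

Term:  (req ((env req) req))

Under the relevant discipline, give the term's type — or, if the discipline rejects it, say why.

term : T2
usage: env=1, req=3
left-to-right use order: req, env, req, req
typing: the term checks, with type T2
summary: ordered ✗ | linear ✗ | affine ✗ | relevant ✓ | unrestricted ✓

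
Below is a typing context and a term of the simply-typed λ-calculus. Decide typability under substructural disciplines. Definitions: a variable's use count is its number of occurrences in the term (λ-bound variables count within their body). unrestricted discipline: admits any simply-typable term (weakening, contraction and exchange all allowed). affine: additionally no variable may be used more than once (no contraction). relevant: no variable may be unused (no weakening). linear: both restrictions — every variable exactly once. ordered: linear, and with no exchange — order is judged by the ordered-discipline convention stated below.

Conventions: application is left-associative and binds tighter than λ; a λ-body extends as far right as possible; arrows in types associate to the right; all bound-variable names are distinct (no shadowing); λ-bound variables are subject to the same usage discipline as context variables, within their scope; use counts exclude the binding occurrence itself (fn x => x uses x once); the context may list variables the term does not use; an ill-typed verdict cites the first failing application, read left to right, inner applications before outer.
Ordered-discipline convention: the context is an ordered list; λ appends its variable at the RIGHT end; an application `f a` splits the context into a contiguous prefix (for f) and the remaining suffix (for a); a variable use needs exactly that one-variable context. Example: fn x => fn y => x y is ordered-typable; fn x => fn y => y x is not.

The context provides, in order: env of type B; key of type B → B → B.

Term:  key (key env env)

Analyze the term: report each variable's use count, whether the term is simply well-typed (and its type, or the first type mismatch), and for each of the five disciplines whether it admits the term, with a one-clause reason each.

usage: env: 2×, key: 2×
use order (left to right): key, key, env, env
typing: the term checks, with type B → B
ordered ✗ (needs contraction — env ×2, key ×2)
linear ✗ (needs contraction — env ×2, key ×2)
affine ✗ (needs contraction — env ×2, key ×2)
relevant ✓ (at least one use each (env, key))
unrestricted ✓ (type-checks (B → B) and nothing is barred)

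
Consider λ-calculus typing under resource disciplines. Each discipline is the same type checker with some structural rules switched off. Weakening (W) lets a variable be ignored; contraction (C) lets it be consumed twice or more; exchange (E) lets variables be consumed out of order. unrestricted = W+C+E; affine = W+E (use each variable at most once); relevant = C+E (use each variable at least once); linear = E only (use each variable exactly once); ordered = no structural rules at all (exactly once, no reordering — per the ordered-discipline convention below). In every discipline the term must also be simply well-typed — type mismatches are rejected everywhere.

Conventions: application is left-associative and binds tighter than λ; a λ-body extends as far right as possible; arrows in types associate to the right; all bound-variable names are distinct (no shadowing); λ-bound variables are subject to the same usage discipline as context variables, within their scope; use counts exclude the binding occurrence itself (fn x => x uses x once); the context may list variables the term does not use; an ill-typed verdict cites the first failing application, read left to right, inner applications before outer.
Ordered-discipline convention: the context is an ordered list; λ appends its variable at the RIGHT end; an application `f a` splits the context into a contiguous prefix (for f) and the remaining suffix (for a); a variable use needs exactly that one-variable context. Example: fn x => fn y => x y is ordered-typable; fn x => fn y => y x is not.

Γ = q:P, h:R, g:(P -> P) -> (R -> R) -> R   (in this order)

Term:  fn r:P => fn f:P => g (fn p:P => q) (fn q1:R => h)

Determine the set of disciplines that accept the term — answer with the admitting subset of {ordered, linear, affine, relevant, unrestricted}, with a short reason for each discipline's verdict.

admitting disciplines: affine, unrestricted
usage: q: 1, h: 1, g: 1, r (bound): 0, f (bound): 0, p (bound): 0, q1 (bound): 0
uses in reading order: g, q, h
typing: well-typed — term : P -> P -> R
ordered: ✗, r, f, p, q1 left unused
linear: ✗, r, f, p, q1 left unused
affine: ✓, q, h, g, r, f, p, q1: no repeats, contraction unneeded
relevant: ✗, r, f, p, q1 left unused
unrestricted: ✓, simply typable at P -> P -> R; W, C, E all held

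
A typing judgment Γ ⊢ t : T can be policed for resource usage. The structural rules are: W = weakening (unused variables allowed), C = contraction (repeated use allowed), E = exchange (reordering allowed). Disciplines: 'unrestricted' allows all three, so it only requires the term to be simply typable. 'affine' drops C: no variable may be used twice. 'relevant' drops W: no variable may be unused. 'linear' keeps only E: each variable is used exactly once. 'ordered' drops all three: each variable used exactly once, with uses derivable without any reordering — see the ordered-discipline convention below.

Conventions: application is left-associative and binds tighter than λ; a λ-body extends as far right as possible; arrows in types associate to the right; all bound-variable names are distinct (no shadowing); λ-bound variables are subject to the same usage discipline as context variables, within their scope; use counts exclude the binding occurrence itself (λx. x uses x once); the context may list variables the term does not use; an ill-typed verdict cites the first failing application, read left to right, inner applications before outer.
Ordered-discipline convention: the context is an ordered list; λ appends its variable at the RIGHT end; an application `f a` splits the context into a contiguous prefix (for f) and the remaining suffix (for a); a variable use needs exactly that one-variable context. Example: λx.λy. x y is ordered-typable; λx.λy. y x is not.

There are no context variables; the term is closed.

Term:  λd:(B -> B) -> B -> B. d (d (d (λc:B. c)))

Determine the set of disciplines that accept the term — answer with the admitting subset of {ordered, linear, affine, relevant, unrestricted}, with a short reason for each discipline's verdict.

admitted by: relevant, unrestricted
variable uses: d (λ-bound): 3; c (λ-bound): 1
use order (left to right): d, d, d, c
typing: ✓ — ((B -> B) -> B -> B) -> B -> B
ordered: ✗, uses contraction: d ×3
linear: ✗, uses contraction: d ×3
affine: ✗, uses contraction: d ×3
relevant: ✓, at least one use each (d, c)
unrestricted: ✓, well-typed at ((B -> B) -> B -> B) -> B -> B; no restrictions here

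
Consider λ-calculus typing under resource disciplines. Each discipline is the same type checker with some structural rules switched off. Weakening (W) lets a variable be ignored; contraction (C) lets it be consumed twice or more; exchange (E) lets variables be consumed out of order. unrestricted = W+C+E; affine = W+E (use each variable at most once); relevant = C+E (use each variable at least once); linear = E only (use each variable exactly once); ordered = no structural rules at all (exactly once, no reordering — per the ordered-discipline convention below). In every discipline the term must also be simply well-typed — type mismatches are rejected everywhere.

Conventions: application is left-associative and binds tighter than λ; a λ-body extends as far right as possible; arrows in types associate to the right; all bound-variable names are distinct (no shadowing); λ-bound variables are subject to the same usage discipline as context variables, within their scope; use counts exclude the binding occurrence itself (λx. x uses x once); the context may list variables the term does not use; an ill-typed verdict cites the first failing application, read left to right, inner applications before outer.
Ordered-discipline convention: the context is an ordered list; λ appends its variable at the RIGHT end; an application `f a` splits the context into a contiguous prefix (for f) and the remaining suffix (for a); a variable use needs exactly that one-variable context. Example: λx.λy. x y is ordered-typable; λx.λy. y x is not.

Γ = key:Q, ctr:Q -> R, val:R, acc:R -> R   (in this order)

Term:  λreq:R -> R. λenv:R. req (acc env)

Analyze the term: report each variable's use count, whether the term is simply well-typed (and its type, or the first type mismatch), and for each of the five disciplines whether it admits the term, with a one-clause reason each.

use counts: key ×0, ctr ×0, val ×0, acc ×1, req (bound) ×1, env (bound) ×1
uses in reading order: req, acc, env
typing: ✓ — (R -> R) -> R -> R
ordered: ✗, key, ctr, val never used (weakening)
linear: ✗, key, ctr, val never used (weakening)
affine: ✓, no duplicate uses among key, ctr, val, acc, req, env
relevant: ✗, key, ctr, val never used (weakening)
unrestricted: ✓, type-checks ((R -> R) -> R -> R) and nothing is barred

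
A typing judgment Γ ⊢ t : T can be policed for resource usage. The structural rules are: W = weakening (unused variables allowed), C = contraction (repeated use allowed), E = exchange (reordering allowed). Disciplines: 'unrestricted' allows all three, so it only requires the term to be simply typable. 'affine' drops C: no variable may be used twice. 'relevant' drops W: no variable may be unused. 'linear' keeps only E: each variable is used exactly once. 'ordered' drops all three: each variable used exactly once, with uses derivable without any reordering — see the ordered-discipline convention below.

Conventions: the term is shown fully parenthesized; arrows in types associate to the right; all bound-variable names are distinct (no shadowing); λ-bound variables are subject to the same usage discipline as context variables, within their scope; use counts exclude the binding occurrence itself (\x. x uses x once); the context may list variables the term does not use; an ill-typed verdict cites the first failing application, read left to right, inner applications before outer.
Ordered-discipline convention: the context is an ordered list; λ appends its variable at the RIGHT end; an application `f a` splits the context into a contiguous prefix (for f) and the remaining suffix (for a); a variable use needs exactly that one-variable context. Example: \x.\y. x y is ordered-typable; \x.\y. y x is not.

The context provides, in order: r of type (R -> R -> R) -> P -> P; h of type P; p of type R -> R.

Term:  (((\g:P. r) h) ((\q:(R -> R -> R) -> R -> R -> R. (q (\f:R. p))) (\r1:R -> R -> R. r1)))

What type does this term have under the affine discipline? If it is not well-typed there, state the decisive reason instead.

term : P -> P
usage: r: 1×, h: 1×, p: 1×, g [bound]: 0×, q [bound]: 1×, f [bound]: 0×, r1 [bound]: 1×
left-to-right use order: r, h, q, p, r1
typing: ✓ — P -> P
all disciplines: ordered ✗ | linear ✗ | affine ✓ | relevant ✗ | unrestricted ✓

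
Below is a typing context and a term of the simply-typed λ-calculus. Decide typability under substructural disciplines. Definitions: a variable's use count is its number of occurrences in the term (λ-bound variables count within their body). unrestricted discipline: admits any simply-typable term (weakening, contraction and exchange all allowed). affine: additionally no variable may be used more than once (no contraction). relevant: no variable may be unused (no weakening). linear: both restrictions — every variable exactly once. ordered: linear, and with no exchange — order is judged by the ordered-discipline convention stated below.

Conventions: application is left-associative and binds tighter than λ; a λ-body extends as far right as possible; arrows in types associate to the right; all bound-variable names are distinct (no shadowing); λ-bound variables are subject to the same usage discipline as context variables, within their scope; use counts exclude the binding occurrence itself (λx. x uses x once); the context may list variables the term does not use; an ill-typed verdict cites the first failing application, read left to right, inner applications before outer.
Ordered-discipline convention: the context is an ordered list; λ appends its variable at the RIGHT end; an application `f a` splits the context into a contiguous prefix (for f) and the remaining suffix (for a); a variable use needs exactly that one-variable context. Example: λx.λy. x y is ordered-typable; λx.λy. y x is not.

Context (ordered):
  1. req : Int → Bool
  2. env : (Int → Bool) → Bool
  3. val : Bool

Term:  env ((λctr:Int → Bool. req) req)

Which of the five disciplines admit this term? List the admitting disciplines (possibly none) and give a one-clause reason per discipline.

admitting disciplines: unrestricted
variable uses: req: 2, env: 1, val: 0, ctr (bound): 0
order of uses: env, req, req
typing: the term checks, with type Bool
ordered: ✗ — uses contraction: req ×2; needs weakening: val, ctr unused
linear: ✗ — uses contraction: req ×2; needs weakening: val, ctr unused
affine: ✗ — uses contraction: req ×2
relevant: ✗ — needs weakening: val, ctr unused
unrestricted: ✓ — typability at Bool is all that's needed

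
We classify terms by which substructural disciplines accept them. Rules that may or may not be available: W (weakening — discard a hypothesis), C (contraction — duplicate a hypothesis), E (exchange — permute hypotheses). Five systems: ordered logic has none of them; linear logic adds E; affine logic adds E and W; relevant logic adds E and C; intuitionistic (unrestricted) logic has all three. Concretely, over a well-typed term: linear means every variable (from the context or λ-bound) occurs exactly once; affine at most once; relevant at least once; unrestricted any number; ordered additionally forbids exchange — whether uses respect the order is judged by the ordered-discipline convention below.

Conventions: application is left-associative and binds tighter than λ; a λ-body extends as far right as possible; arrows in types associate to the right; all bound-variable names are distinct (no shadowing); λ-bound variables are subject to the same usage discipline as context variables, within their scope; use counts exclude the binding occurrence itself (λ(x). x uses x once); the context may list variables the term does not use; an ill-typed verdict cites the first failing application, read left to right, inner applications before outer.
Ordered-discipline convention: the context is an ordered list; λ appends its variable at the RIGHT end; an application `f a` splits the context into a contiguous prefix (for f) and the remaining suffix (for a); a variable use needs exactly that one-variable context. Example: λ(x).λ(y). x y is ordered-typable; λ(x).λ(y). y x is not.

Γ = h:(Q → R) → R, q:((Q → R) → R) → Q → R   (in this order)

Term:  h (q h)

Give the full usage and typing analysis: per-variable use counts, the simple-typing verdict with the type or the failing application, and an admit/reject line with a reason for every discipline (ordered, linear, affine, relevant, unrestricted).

variable uses: h: 2; q: 1
use order (left to right): h, q, h
typing: ✓ — R
ordered: ✗ — h ×2 used more than once (contraction)
linear: ✗ — h ×2 used more than once (contraction)
affine: ✗ — h ×2 used more than once (contraction)
relevant: ✓ — at least one use each (h, q)
unrestricted: ✓ — simply typable at R; W, C, E all held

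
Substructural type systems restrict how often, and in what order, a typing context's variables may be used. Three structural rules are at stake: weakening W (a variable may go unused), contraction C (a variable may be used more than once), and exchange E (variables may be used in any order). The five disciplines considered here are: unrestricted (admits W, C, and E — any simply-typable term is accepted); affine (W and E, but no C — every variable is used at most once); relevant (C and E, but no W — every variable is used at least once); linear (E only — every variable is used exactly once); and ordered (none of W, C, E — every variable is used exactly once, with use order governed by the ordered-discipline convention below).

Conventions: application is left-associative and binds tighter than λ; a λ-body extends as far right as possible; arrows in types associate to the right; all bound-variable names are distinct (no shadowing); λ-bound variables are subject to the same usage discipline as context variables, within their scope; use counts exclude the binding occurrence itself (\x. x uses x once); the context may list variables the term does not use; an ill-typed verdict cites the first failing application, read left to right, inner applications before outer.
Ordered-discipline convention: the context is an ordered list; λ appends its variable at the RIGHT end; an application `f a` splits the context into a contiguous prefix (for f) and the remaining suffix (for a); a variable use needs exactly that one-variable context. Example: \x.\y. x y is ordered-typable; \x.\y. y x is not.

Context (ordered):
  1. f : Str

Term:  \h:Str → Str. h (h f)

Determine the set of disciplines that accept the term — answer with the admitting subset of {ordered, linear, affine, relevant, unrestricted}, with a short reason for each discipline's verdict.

accepted by: relevant, unrestricted
use counts: f: 1; h (λ-bound): 2
use order (left to right): h, h, f
typing: the term checks, with type (Str → Str) → Str
ordered ✗ (repeated use of h ×2)
linear ✗ (repeated use of h ×2)
affine ✗ (repeated use of h ×2)
relevant ✓ (f, h: all used, weakening unneeded)
unrestricted ✓ (type-checks ((Str → Str) → Str) and nothing is barred)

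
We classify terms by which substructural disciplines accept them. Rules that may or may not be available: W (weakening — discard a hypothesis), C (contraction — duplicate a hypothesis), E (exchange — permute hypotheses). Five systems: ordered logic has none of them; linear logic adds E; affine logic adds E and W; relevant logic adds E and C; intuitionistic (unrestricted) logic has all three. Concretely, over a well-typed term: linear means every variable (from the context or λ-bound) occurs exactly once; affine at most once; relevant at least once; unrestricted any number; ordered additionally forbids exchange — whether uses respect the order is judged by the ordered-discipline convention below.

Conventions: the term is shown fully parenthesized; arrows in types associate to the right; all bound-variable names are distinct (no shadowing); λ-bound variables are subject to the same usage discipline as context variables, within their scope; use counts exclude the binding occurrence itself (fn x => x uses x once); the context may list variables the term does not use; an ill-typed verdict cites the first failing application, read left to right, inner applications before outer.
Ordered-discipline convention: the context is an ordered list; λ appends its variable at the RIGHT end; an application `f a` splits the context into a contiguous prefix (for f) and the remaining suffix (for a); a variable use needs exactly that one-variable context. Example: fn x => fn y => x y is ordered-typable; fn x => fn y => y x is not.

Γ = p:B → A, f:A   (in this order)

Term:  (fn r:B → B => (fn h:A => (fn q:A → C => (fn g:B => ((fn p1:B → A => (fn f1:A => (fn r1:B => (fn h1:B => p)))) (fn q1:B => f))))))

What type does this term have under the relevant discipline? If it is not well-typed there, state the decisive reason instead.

not well-typed under relevant — r, h, q, g, p1, f1, r1, h1, q1 left unused
counts: p ×1; f ×1; r (bound) ×0; h (bound) ×0; q (bound) ×0; g (bound) ×0; p1 (bound) ×0; f1 (bound) ×0; r1 (bound) ×0; h1 (bound) ×0; q1 (bound) ×0
uses in reading order: p, f
typing: ✓ — (B → B) → A → (A → C) → B → A → B → B → B → A
across the five disciplines: ordered ✗, linear ✗, affine ✓, relevant ✗, unrestricted ✓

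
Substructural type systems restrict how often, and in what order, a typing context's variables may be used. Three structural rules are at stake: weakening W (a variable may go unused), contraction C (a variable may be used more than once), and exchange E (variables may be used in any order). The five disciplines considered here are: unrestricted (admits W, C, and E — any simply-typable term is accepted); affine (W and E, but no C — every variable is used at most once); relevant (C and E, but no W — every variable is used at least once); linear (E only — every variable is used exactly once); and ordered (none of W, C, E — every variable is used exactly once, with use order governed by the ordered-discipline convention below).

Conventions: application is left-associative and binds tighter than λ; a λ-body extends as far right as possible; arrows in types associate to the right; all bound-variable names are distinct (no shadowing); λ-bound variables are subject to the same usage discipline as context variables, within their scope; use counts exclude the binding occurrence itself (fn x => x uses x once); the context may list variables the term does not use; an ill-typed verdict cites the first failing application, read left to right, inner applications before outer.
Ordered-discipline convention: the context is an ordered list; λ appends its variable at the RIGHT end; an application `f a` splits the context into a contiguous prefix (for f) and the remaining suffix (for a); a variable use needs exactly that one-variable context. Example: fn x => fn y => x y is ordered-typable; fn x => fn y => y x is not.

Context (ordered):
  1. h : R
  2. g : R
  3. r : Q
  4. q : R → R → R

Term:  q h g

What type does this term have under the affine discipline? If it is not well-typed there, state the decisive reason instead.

term : R
usage: h: 1; g: 1; r: 0; q: 1
order of uses: q, h, g
typing: ✓ — R
per-discipline verdicts: ordered ✗, linear ✗, affine ✓, relevant ✗, unrestricted ✓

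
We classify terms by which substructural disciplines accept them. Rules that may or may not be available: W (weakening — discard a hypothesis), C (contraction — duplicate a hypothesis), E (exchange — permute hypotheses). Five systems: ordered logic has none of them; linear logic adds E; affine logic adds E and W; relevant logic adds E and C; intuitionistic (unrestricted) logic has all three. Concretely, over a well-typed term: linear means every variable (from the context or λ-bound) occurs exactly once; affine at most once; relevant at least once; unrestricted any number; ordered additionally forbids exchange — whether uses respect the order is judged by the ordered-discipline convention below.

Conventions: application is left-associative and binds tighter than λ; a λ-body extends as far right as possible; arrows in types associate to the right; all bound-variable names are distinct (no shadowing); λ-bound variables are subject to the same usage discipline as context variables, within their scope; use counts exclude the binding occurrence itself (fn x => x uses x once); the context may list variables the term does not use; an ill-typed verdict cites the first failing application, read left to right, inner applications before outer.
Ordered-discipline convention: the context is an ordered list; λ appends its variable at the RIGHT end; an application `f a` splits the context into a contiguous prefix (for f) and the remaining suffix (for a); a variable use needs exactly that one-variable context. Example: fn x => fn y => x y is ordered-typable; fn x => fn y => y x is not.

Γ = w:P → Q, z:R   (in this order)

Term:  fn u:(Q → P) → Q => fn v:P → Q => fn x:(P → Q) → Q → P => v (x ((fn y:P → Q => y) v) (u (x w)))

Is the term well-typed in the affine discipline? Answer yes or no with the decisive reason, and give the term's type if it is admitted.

no — repeated use of v ×2, x ×2
usage: w: 1, z: 0, u (bound): 1, v (bound): 2, x (bound): 2, y (bound): 1
use order (left to right): v, x, y, v, u, x, w
typing: ✓ — ((Q → P) → Q) → (P → Q) → ((P → Q) → Q → P) → Q
summary: ordered ✗, linear ✗, affine ✗, relevant ✗, unrestricted ✓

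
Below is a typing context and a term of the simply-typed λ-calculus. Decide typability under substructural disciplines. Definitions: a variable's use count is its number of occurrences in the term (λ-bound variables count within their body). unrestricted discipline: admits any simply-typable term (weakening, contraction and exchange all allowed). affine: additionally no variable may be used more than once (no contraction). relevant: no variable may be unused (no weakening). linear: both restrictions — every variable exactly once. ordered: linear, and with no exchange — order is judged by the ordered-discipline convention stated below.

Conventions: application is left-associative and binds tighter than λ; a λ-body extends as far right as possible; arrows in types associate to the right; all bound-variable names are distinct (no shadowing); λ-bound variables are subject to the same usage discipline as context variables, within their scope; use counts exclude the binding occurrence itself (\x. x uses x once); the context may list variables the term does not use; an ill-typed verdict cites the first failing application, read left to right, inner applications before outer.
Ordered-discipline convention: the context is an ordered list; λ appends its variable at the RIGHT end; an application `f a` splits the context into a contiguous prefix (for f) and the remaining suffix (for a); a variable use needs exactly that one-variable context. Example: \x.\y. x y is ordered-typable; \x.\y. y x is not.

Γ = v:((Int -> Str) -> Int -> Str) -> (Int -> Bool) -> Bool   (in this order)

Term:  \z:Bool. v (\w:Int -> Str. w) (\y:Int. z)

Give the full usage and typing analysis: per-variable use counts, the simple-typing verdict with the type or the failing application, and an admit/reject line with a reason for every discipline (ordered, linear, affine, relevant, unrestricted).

counts: v ×1; z [bound] ×1; w [bound] ×1; y [bound] ×0
left-to-right use order: v, w, z
typing: ✓ — Bool -> Bool
ordered ✗ (y left unused)
linear ✗ (y left unused)
affine ✓ (v, z, w, y: no repeats, contraction unneeded)
relevant ✗ (y left unused)
unrestricted ✓ (type-checks (Bool -> Bool) and nothing is barred)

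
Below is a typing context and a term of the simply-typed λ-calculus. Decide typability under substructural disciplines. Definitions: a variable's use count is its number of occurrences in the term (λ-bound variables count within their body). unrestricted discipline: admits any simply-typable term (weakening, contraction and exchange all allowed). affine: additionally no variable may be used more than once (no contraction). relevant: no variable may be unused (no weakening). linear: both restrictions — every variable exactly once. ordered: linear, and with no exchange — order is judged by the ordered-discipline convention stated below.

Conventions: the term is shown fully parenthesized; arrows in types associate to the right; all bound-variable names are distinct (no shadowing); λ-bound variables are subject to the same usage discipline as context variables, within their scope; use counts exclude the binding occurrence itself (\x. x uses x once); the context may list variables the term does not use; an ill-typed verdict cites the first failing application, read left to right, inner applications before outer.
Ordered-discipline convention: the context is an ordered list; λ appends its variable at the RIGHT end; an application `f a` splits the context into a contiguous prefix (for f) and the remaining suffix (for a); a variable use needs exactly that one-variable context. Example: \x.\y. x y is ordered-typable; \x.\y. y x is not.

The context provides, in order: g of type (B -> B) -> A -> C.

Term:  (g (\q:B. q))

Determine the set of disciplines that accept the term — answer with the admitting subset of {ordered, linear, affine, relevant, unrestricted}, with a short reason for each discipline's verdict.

accepted by: ordered, linear, affine, relevant, unrestricted
use counts: g: 1×, q (λ-bound): 1×
use order (left to right): g, q
typing: the term checks, with type A -> C
ordered: ✓ — single-use (g, q), ordered derivation ok
linear: ✓ — exactly-once usage across g, q
affine: ✓ — g, q: no repeats, contraction unneeded
relevant: ✓ — none of g, q goes unused
unrestricted: ✓ — simply typable at A -> C; W, C, E all held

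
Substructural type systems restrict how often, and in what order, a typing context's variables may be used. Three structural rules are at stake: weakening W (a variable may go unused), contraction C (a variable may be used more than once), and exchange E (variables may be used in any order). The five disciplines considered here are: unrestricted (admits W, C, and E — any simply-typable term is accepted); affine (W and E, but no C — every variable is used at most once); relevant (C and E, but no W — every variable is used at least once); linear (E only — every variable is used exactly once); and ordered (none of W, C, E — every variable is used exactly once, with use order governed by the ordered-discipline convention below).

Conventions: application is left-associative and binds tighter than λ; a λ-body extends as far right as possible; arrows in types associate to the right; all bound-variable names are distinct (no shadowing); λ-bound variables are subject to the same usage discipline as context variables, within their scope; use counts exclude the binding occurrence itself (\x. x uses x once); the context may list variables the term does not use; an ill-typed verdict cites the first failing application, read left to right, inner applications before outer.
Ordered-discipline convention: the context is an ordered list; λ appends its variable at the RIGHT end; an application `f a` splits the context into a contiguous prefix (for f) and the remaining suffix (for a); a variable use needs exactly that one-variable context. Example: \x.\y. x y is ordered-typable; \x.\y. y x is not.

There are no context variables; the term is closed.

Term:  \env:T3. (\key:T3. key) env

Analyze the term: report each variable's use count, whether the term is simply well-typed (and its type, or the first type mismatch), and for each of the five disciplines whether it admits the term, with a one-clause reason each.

use counts: env (λ-bound) ×1, key (λ-bound) ×1
uses in reading order: key, env
typing: the term checks, with type T3 → T3
ordered: ✓ — env, key once each; derivable with no W/C/E
linear: ✓ — env, key: one use apiece
affine: ✓ — none of env, key used more than once
relevant: ✓ — every one of env, key appears
unrestricted: ✓ — well-typed at T3 → T3; no restrictions here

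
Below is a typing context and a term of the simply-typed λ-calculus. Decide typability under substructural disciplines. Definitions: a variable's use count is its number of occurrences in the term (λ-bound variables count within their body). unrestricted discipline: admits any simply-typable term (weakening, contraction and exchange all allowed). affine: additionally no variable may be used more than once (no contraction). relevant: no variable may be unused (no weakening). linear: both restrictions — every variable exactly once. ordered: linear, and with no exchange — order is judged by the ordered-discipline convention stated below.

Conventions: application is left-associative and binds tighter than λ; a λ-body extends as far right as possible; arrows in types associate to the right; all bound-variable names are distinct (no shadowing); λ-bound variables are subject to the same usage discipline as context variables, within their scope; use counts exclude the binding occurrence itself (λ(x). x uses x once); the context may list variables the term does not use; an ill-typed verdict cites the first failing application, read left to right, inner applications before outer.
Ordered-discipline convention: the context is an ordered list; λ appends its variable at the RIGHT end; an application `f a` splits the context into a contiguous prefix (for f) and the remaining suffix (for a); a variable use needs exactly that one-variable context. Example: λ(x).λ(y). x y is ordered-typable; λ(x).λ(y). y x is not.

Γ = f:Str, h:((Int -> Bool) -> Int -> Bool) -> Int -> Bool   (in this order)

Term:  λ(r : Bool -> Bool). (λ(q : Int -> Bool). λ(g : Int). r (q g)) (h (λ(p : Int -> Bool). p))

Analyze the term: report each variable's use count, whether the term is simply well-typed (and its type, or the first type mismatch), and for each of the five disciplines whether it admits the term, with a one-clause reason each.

variable uses: f=0; h=1; r [bound]=1; q [bound]=1; g [bound]=1; p [bound]=1
use order (left to right): r, q, g, h, p
typing: ✓ — (Bool -> Bool) -> Int -> Bool
ordered: ✗, needs weakening: f unused
linear: ✗, needs weakening: f unused
affine: ✓, f, h, r, q, g, p: no repeats, contraction unneeded
relevant: ✗, needs weakening: f unused
unrestricted: ✓, simply typable at (Bool -> Bool) -> Int -> Bool; W, C, E all held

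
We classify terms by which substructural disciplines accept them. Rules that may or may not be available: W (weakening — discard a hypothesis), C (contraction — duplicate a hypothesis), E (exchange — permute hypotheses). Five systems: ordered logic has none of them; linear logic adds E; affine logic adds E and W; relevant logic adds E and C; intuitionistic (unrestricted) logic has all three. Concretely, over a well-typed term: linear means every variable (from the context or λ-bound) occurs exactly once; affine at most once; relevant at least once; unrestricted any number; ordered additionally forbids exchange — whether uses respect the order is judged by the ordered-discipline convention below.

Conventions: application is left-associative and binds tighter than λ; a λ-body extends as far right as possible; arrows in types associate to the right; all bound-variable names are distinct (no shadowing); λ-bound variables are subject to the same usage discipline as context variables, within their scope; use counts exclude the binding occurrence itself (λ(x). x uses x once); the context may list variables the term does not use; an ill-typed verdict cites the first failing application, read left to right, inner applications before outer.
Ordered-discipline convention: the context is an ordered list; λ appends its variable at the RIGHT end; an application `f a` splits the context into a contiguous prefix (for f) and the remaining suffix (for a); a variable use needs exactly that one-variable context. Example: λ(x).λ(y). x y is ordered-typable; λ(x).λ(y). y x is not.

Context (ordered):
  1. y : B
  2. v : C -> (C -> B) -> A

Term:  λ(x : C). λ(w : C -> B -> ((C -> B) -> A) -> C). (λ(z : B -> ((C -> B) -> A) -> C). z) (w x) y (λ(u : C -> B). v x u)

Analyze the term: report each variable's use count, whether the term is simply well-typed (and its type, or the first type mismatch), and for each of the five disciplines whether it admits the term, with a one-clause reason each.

usage: y: 1×, v: 1×, x (bound): 2×, w (bound): 1×, z (bound): 1×, u (bound): 1×
order of uses: z, w, x, y, v, x, u
typing: the term checks, with type C -> (C -> B -> ((C -> B) -> A) -> C) -> C
ordered ✗ (needs contraction — x ×2)
linear ✗ (needs contraction — x ×2)
affine ✗ (needs contraction — x ×2)
relevant ✓ (none of y, v, x, w, z, u goes unused)
unrestricted ✓ (simply typable at C -> (C -> B -> ((C -> B) -> A) -> C) -> C; W, C, E all held)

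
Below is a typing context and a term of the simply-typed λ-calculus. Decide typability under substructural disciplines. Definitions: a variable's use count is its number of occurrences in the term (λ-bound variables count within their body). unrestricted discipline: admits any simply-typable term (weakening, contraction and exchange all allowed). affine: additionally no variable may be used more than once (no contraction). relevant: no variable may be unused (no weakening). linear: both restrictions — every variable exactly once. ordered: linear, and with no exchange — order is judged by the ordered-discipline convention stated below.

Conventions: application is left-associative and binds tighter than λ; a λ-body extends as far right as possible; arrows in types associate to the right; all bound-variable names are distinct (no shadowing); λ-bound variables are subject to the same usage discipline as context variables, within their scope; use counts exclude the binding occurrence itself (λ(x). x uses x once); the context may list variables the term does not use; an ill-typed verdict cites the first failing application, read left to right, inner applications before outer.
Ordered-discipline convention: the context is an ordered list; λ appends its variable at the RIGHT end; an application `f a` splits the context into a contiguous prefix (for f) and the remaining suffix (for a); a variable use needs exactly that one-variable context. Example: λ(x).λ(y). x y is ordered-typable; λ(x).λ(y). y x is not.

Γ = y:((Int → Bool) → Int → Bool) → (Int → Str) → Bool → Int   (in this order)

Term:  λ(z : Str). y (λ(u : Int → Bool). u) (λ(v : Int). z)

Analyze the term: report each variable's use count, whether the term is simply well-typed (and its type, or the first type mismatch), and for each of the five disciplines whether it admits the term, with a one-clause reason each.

use counts: y=1; z [bound]=1; u [bound]=1; v [bound]=0
order of uses: y, u, z
typing: well-typed — term : Str → Bool → Int
ordered: ✗, v left unused
linear: ✗, v left unused
affine: ✓, none of y, z, u, v used more than once
relevant: ✗, v left unused
unrestricted: ✓, typability at Str → Bool → Int is all that's needed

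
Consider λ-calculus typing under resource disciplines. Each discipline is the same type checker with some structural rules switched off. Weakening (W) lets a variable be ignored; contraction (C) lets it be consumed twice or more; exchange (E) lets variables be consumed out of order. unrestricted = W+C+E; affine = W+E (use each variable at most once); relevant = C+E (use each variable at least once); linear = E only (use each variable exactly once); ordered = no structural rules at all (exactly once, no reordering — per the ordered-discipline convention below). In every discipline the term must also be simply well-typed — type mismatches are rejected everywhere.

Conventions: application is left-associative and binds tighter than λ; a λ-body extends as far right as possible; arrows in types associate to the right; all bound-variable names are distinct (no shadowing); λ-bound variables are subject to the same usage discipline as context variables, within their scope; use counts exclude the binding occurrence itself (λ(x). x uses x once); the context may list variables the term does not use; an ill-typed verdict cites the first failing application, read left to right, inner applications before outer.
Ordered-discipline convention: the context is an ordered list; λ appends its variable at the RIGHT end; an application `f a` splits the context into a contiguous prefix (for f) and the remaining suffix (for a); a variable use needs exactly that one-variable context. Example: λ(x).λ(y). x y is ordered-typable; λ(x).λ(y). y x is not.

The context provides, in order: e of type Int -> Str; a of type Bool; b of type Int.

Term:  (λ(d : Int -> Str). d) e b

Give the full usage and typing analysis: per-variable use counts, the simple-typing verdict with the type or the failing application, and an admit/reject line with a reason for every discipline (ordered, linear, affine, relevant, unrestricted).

counts: e ×1; a ×0; b ×1; d (λ-bound) ×1
use order (left to right): d, e, b
typing: ✓ — Str
ordered ✗ (a left unused)
linear ✗ (a left unused)
affine ✓ (none of e, a, b, d used more than once)
relevant ✗ (a left unused)
unrestricted ✓ (simply typable at Str; W, C, E all held)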